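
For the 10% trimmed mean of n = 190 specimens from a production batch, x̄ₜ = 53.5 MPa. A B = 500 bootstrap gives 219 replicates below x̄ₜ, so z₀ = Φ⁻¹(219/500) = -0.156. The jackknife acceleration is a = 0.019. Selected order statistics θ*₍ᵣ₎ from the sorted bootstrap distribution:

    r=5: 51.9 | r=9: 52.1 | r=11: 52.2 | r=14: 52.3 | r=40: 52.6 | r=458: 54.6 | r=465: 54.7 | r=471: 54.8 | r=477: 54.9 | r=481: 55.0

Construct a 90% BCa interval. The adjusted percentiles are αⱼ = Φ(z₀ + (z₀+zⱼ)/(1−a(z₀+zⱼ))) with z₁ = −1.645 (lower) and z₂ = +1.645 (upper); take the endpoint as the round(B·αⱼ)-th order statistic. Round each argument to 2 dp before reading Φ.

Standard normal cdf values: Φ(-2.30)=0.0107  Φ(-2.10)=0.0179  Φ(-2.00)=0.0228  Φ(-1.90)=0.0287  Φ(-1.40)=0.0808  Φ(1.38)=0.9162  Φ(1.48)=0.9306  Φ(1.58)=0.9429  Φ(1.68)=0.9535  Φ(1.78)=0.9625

Lower: z₀ + z₁ = -0.156 + (-1.645) = -1.801; 1 − a(z₀+z₁) = 1 − (0.019)(-1.801) = 1.0342; argument = -0.156 + (-1.801)/1.0342 = -1.8974 → -1.90.
α₁ = Φ(-1.90) = 0.0287; rank = round(500 × 0.0287) = 14; θ*₍14₎ = 52.3.
Upper: z₀ + z₂ = 1.489; 1 − a(z₀+z₂) = 0.9717; argument = 1.3764 → 1.38; α₂ = 0.9162; rank = 458; θ*₍458₎ = 54.6.

(52.3, 54.6)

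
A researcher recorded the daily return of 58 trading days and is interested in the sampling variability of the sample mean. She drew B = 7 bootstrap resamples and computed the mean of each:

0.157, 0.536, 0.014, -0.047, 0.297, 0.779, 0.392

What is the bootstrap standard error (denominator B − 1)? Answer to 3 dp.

Bootstrap SE is the standard deviation of the 7 replicate means.
Mean of replicates: (0.157 + 0.536 + 0.014 + (-0.047) + 0.297 + 0.779 + 0.392) / 7 = 2.1280 / 7 = 0.3040
Sum of squared deviations: (−0.1470)² + (+0.2320)² + (−0.2900)² + (−0.3510)² + (−0.0070)² + (+0.4750)² + (+0.0880)² = 0.5162
Variance = 0.5162 / 6 = 0.0860
SE* = √0.0860

SE* = 0.293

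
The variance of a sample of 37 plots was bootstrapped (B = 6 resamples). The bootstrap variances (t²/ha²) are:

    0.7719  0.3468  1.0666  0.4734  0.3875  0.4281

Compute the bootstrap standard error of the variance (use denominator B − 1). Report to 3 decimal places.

Bootstrap SE is the standard deviation of the 6 replicate variances.
Mean of replicates: (0.7719 + 0.3468 + 1.0666 + 0.4734 + 0.3875 + 0.4281) / 6 = 3.47430 / 6 = 0.57905
Sum of squared deviations: (+0.19285)² + (−0.23225)² + (+0.48755)² + (−0.10565)² + (−0.19155)² + (−0.15095)² = 0.39948
Variance = 0.39948 / 5 = 0.07990
SE* = √0.07990

SE* = 0.283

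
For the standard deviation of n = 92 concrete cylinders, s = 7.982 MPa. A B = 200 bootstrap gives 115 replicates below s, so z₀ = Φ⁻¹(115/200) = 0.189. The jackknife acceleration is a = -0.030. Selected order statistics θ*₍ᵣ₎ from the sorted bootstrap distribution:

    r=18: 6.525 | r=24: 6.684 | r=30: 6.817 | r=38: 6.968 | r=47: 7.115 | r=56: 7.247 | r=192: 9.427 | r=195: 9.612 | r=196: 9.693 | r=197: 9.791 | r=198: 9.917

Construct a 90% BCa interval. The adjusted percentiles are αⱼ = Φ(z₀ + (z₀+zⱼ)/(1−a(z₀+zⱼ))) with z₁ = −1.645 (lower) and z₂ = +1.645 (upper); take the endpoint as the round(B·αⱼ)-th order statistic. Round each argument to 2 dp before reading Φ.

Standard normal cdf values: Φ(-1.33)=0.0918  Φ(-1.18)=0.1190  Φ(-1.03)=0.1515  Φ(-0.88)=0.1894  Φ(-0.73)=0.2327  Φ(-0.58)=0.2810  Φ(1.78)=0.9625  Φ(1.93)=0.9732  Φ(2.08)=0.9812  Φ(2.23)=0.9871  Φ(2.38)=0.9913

Lower: z₀ + z₁ = 0.189 + (-1.645) = -1.456; 1 − a(z₀+z₁) = 1 − (-0.030)(-1.456) = 0.9563; argument = 0.189 + (-1.456)/0.9563 = -1.3335 → -1.33.
α₁ = Φ(-1.33) = 0.0918; rank = round(200 × 0.0918) = 18; θ*₍18₎ = 6.525.
Upper: z₀ + z₂ = 1.834; 1 − a(z₀+z₂) = 1.0550; argument = 1.9274 → 1.93; α₂ = 0.9732; rank = 195; θ*₍195₎ = 9.612.

(6.525, 9.612)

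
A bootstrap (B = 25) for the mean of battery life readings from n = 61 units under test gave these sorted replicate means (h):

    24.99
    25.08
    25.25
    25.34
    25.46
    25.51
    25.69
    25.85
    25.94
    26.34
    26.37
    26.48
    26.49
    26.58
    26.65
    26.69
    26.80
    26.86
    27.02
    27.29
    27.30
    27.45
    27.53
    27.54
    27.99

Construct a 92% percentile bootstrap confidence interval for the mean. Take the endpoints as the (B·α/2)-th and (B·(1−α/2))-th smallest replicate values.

α = 0.08; lower rank = 25 × 0.040 = 1; upper rank = 25 × 0.960 = 24.
The 1st smallest replicate is 24.99; the 24th is 27.54.

(24.99, 27.54)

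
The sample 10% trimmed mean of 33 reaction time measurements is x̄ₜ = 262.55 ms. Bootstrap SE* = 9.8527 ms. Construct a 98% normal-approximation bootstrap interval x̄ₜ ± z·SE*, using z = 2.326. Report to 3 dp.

(239.633, 285.467)

Margin = 2.326 × 9.8527 = 22.9174
Interval: 262.55 ± 22.9174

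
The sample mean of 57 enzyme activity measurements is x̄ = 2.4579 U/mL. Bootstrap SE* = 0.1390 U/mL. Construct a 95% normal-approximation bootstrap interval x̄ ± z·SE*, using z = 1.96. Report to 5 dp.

Margin = 1.96 × 0.1390 = 0.272440
Interval: 2.4579 ± 0.272440

(2.18546, 2.73034)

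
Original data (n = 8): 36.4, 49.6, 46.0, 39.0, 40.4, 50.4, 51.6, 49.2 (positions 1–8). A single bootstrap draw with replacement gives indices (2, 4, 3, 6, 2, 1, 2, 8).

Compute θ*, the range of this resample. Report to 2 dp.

Resample values: 49.6, 39.0, 46.0, 50.4, 49.6, 36.4, 49.6, 49.2.
Range = 50.4 − 36.4 = 14.00

θ* = 14.00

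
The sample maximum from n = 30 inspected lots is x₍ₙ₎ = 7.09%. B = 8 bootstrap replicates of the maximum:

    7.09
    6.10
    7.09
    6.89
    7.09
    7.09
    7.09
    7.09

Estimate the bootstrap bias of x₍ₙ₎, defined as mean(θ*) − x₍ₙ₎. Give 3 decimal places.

mean(θ*) = (7.09 + 6.10 + 7.09 + 6.89 + 7.09 + 7.09 + 7.09 + 7.09) / 8 = 6.9413
bias = 6.9413 − 7.09

bias = −0.149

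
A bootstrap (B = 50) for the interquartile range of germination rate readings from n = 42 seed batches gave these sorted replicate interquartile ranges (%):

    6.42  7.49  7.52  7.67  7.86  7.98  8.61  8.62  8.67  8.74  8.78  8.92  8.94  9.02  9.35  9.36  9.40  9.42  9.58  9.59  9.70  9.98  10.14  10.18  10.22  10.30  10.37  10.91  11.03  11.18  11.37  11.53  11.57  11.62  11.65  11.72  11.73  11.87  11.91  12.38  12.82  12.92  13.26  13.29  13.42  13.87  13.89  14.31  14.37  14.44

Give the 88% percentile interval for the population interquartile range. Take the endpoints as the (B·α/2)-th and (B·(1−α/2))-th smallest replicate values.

α = 0.12; lower rank = 50 × 0.060 = 3; upper rank = 50 × 0.940 = 47.
The 3rd smallest replicate is 7.52; the 47th is 13.89.

(7.52, 13.89)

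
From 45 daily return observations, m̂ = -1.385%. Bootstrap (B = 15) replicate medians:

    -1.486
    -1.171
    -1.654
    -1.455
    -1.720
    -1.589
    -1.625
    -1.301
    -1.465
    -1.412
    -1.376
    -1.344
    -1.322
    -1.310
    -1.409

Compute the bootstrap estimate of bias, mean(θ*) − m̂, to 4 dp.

mean(θ*) = ((-1.486) + (-1.171) + (-1.654) + (-1.455) + (-1.720) + (-1.589) + (-1.625) + (-1.301) + (-1.465) + (-1.412) + (-1.376) + (-1.344) + (-1.322) + (-1.310) + (-1.409)) / 15 = -1.44260
bias = -1.44260 − -1.385

bias = −0.0576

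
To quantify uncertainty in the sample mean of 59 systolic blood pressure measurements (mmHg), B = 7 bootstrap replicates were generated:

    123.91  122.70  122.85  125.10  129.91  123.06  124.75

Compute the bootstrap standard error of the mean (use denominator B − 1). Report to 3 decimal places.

SE* = 2.516

Bootstrap SE is the standard deviation of the 7 replicate means.
Mean of replicates: (123.91 + 122.70 + 122.85 + 125.10 + 129.91 + 123.06 + 124.75) / 7 = 872.2800 / 7 = 124.6114
Sum of squared deviations: (−0.7014)² + (−1.9114)² + (−1.7614)² + (+0.4886)² + (+5.2986)² + (−1.5514)² + (+0.1386)² = 37.9879
Variance = 37.9879 / 6 = 6.3313
SE* = √6.3313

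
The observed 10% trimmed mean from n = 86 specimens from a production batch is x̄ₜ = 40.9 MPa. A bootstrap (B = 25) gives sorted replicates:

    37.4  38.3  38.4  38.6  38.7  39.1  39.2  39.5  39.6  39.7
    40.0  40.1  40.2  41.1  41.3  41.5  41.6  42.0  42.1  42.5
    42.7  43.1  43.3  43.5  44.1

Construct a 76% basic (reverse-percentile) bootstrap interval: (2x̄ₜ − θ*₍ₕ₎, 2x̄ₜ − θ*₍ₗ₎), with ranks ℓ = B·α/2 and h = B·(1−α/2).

Percentile endpoints at ranks 3 and 22: θ*₍3₎ = 38.4, θ*₍22₎ = 43.1.
Basic interval reflects these around x̄ₜ:
  lower = 2 × 40.9 − 43.1 = 38.7
  upper = 2 × 40.9 − 38.4 = 43.4

(38.7, 43.4)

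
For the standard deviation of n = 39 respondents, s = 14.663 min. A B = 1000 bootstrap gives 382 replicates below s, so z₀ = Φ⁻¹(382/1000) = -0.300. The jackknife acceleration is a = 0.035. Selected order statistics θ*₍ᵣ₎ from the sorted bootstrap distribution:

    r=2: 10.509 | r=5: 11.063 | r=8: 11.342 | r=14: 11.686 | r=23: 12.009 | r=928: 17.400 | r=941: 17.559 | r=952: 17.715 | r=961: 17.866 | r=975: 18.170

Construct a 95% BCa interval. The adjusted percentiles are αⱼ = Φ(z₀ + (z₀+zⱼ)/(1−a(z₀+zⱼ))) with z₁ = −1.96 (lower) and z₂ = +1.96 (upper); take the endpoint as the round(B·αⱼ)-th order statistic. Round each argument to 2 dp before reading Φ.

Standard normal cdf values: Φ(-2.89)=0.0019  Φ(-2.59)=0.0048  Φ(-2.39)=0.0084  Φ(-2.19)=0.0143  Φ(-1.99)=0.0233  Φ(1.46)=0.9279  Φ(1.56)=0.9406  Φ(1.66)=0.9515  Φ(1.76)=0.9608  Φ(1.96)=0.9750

Lower: z₀ + z₁ = -0.300 + (-1.960) = -2.260; 1 − a(z₀+z₁) = 1 − (0.035)(-2.260) = 1.0791; argument = -0.300 + (-2.260)/1.0791 = -2.3943 → -2.39.
α₁ = Φ(-2.39) = 0.0084; rank = round(1000 × 0.0084) = 8; θ*₍8₎ = 11.342.
Upper: z₀ + z₂ = 1.660; 1 − a(z₀+z₂) = 0.9419; argument = 1.4624 → 1.46; α₂ = 0.9279; rank = 928; θ*₍928₎ = 17.400.

(11.342, 17.400)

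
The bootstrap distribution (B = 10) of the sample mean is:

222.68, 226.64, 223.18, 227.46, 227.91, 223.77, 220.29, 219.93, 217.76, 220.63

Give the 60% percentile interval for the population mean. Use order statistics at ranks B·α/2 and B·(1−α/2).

(219.93, 226.64)

Sorted replicates: 217.76, 219.93, 220.29, 220.63, 222.68, 223.18, 223.77, 226.64, 227.46, 227.91
α = 0.40; lower rank = 10 × 0.200 = 2; upper rank = 10 × 0.800 = 8.
The 2nd smallest replicate is 219.93; the 8th is 226.64.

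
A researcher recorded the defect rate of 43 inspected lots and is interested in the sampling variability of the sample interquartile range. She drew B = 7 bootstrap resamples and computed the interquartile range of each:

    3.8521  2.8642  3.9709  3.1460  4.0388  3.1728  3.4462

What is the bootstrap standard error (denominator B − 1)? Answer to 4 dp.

Bootstrap SE is the standard deviation of the 7 replicate interquartile ranges.
Mean of replicates: (3.8521 + 2.8642 + 3.9709 + 3.1460 + 4.0388 + 3.1728 + 3.4462) / 7 = 24.49100 / 7 = 3.49871
Sum of squared deviations: (+0.35339)² + (−0.63451)² + (+0.47219)² + (−0.35271)² + (+0.54009)² + (−0.32591)² + (−0.05251)² = 1.27553
Variance = 1.27553 / 6 = 0.21259
SE* = √0.21259

SE* = 0.4611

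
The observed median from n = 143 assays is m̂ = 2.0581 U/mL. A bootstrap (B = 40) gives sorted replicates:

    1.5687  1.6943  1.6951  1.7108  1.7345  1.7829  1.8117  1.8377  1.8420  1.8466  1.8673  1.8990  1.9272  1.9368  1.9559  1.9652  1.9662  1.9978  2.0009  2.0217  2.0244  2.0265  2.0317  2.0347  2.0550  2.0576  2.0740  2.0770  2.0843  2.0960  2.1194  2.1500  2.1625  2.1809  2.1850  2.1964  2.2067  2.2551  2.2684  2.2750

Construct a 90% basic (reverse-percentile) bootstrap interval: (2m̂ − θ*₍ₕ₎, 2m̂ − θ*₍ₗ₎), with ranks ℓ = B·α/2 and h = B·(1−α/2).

(1.8611, 2.4219)

Percentile endpoints at ranks 2 and 38: θ*₍2₎ = 1.6943, θ*₍38₎ = 2.2551.
Basic interval reflects these around m̂:
  lower = 2 × 2.0581 − 2.2551 = 1.8611
  upper = 2 × 2.0581 − 1.6943 = 2.4219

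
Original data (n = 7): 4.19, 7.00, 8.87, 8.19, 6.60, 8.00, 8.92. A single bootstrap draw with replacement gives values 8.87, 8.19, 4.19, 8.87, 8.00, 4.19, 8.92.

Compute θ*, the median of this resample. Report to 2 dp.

Sorted: 4.19, 4.19, 8.00, 8.19, 8.87, 8.87, 8.92
Median = middle value = 8.19

θ* = 8.19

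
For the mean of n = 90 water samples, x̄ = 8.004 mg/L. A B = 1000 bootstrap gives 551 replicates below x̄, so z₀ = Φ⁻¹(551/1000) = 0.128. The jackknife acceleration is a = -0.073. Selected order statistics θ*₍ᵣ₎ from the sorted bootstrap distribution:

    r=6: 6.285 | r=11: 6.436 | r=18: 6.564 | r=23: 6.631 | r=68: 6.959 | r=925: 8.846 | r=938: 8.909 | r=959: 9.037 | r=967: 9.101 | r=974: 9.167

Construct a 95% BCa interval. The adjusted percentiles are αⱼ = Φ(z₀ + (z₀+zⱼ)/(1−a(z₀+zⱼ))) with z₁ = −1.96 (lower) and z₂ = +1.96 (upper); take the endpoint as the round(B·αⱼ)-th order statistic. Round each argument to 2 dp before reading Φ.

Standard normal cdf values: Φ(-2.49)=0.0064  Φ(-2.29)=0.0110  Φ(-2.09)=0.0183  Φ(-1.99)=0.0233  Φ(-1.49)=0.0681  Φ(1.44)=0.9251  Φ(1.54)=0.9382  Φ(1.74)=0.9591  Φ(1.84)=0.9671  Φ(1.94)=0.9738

Lower: z₀ + z₁ = 0.128 + (-1.960) = -1.832; 1 − a(z₀+z₁) = 1 − (-0.073)(-1.832) = 0.8663; argument = 0.128 + (-1.832)/0.8663 = -1.9868 → -1.99.
α₁ = Φ(-1.99) = 0.0233; rank = round(1000 × 0.0233) = 23; θ*₍23₎ = 6.631.
Upper: z₀ + z₂ = 2.088; 1 − a(z₀+z₂) = 1.1524; argument = 1.9398 → 1.94; α₂ = 0.9738; rank = 974; θ*₍974₎ = 9.167.

(6.631, 9.167)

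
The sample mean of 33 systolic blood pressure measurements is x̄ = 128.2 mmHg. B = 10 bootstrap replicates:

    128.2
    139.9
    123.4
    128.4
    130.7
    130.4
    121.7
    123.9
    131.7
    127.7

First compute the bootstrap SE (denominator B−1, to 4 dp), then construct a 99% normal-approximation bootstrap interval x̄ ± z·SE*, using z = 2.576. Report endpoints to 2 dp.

Mean of replicates = 128.6000; sum of squared deviations = 242.7000; SE* = √(242.7000/9) = 5.1929
Margin = 2.576 × 5.1929 = 13.377
Interval: 128.2 ± 13.377

(114.82, 141.58)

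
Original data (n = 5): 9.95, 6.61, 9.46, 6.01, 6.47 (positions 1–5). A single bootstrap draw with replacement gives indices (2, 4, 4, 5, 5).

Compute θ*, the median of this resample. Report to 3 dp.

Resample values: 6.61, 6.01, 6.01, 6.47, 6.47.
Sorted: 6.01, 6.01, 6.47, 6.47, 6.61
Median = middle value = 6.470

θ* = 6.470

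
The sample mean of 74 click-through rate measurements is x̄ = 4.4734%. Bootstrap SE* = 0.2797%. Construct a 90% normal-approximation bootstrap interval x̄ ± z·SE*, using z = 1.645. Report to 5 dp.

(4.01329, 4.93351)

Margin = 1.645 × 0.2797 = 0.460107
Interval: 4.4734 ± 0.460107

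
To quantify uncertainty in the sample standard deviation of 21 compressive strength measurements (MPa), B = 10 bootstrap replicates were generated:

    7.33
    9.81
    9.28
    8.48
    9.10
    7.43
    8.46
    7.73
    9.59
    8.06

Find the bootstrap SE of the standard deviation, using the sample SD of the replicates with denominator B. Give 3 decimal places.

Bootstrap SE is the standard deviation of the 10 replicate standard deviations.
Mean of replicates: (7.33 + 9.81 + 9.28 + 8.48 + 9.10 + 7.43 + 8.46 + 7.73 + 9.59 + 8.06) / 10 = 85.2700 / 10 = 8.5270
Sum of squared deviations: (−1.1970)² + (+1.2830)² + (+0.7530)² + (−0.0470)² + (+0.5730)² + (−1.0970)² + (−0.0670)² + (−0.7970)² + (+1.0630)² + (−0.4670)² = 7.1676
Variance = 7.1676 / 10 = 0.7168
SE* = √0.7168

SE* = 0.847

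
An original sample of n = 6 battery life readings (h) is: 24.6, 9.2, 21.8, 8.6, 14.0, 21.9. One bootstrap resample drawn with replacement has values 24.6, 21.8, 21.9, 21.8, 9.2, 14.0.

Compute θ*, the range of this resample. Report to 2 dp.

θ* = 15.40

Range = 24.6 − 9.2 = 15.40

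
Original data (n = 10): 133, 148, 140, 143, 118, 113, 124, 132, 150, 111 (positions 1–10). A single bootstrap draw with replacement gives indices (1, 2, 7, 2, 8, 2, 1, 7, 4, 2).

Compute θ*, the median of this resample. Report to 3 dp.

Resample values: 133, 148, 124, 148, 132, 148, 133, 124, 143, 148.
Sorted: 124, 124, 132, 133, 133, 143, 148, 148, 148, 148
Median = average of the two middle values = 138.000

θ* = 138.000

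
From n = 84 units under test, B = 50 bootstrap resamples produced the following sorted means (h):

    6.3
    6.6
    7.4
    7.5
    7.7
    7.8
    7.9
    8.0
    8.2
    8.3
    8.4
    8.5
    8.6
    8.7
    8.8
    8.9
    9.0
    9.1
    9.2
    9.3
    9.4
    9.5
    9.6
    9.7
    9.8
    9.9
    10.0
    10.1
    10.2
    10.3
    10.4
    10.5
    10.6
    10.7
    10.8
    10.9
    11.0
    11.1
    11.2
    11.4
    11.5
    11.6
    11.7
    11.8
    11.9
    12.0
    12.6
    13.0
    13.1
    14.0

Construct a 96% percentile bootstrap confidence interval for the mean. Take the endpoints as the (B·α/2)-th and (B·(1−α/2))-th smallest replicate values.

(6.3, 13.1)

α = 0.04; lower rank = 50 × 0.020 = 1; upper rank = 50 × 0.980 = 49.
The 1st smallest replicate is 6.3; the 49th is 13.1.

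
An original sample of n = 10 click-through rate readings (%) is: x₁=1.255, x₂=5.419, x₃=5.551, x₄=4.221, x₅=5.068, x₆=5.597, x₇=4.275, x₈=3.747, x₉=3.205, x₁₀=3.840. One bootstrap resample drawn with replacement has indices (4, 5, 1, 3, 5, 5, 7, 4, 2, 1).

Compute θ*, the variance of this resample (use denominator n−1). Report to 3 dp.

Resample values: 4.221, 5.068, 1.255, 5.551, 5.068, 5.068, 4.275, 4.221, 5.419, 1.255.
Mean = 4.1401; sum of squared deviations = 22.8881
s² = 22.8881 / 9 = 2.5431

θ* = 2.543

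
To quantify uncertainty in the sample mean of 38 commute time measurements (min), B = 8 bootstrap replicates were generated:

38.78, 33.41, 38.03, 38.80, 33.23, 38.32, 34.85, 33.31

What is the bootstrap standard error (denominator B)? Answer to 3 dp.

Bootstrap SE is the standard deviation of the 8 replicate means.
Mean of replicates: (38.78 + 33.41 + 38.03 + 38.80 + 33.23 + 38.32 + 34.85 + 33.31) / 8 = 288.7300 / 8 = 36.0913
Sum of squared deviations: (+2.6887)² + (−2.6813)² + (+1.9387)² + (+2.7087)² + (−2.8613)² + (+2.2287)² + (−1.2413)² + (−2.7812)² = 47.9447
Variance = 47.9447 / 8 = 5.9931
SE* = √5.9931

SE* = 2.448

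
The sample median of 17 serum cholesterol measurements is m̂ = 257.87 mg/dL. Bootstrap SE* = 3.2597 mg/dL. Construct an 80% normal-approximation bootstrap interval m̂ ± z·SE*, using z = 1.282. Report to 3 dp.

(253.691, 262.049)

Margin = 1.282 × 3.2597 = 4.1789
Interval: 257.87 ± 4.1789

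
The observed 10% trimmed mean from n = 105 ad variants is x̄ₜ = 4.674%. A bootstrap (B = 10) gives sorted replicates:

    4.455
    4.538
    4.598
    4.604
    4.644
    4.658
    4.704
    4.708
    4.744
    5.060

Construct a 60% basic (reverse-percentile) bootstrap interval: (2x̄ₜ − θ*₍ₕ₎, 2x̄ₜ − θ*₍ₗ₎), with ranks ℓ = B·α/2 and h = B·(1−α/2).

(4.640, 4.810)

Percentile endpoints at ranks 2 and 8: θ*₍2₎ = 4.538, θ*₍8₎ = 4.708.
Basic interval reflects these around x̄ₜ:
  lower = 2 × 4.674 − 4.708 = 4.640
  upper = 2 × 4.674 − 4.538 = 4.810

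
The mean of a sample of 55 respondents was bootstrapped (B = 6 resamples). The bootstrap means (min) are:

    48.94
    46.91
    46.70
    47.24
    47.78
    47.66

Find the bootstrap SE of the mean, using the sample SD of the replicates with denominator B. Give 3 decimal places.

Bootstrap SE is the standard deviation of the 6 replicate means.
Mean of replicates: (48.94 + 46.91 + 46.70 + 47.24 + 47.78 + 47.66) / 6 = 285.2300 / 6 = 47.5383
Sum of squared deviations: (+1.4017)² + (−0.6283)² + (−0.8383)² + (−0.2983)² + (+0.2417)² + (+0.1217)² = 3.2245
Variance = 3.2245 / 6 = 0.5374
SE* = √0.5374

SE* = 0.733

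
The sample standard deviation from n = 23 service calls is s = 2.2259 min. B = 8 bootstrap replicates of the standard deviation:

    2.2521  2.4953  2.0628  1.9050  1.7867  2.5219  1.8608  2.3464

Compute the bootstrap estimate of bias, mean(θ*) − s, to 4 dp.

bias = −0.0720

mean(θ*) = (2.2521 + 2.4953 + 2.0628 + 1.9050 + 1.7867 + 2.5219 + 1.8608 + 2.3464) / 8 = 2.15388
bias = 2.15388 − 2.2259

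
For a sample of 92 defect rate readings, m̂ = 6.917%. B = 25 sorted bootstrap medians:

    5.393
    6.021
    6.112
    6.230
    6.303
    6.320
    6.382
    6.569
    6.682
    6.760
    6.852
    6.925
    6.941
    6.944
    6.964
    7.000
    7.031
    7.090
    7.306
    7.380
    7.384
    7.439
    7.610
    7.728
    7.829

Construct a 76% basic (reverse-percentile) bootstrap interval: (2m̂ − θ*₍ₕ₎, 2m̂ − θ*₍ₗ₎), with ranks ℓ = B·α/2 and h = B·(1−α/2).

(6.395, 7.722)

Percentile endpoints at ranks 3 and 22: θ*₍3₎ = 6.112, θ*₍22₎ = 7.439.
Basic interval reflects these around m̂:
  lower = 2 × 6.917 − 7.439 = 6.395
  upper = 2 × 6.917 − 6.112 = 7.722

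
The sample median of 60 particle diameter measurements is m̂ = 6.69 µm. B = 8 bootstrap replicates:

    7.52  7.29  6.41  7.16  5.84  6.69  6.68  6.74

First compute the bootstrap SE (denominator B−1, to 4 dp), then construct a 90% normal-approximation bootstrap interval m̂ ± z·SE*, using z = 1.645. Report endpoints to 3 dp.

Mean of replicates = 6.7912; sum of squared deviations = 1.9913; SE* = √(1.9913/7) = 0.5334
Margin = 1.645 × 0.5334 = 0.8774
Interval: 6.69 ± 0.8774

(5.813, 7.567)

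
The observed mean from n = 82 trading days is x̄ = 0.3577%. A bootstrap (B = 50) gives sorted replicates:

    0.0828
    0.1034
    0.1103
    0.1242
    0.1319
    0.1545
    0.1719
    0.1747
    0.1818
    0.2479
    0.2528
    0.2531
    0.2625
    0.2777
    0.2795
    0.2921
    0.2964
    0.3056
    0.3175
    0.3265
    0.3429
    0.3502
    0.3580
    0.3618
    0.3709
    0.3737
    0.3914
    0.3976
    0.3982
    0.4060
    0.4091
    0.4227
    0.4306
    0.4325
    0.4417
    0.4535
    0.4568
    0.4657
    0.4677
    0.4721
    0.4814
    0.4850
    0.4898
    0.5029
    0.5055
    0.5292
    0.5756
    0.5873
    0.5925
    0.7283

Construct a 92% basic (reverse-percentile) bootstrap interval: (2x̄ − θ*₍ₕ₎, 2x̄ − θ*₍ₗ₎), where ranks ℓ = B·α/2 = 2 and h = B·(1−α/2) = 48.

Percentile endpoints at ranks 2 and 48: θ*₍2₎ = 0.1034, θ*₍48₎ = 0.5873.
Basic interval reflects these around x̄:
  lower = 2 × 0.3577 − 0.5873 = 0.1281
  upper = 2 × 0.3577 − 0.1034 = 0.6120

(0.1281, 0.6120)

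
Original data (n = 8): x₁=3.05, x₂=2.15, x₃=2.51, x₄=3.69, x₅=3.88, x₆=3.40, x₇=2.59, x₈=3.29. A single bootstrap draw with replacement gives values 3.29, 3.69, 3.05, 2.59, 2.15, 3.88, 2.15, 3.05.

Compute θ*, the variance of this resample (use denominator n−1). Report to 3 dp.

θ* = 0.421

Mean = 2.9812; sum of squared deviations = 2.9499
s² = 2.9499 / 7 = 0.4214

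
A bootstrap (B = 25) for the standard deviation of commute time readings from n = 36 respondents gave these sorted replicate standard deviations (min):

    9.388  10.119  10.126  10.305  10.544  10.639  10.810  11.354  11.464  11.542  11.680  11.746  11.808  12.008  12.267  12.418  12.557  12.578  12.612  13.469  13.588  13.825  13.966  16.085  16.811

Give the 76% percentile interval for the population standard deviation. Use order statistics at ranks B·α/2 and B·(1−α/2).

α = 0.24; lower rank = 25 × 0.120 = 3; upper rank = 25 × 0.880 = 22.
The 3rd smallest replicate is 10.126; the 22nd is 13.825.

(10.126, 13.825)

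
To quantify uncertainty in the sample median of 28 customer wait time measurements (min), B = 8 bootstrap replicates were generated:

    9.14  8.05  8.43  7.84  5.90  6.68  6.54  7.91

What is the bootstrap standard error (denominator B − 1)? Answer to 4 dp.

Bootstrap SE is the standard deviation of the 8 replicate medians.
Mean of replicates: (9.14 + 8.05 + 8.43 + 7.84 + 5.90 + 6.68 + 6.54 + 7.91) / 8 = 60.49000 / 8 = 7.56125
Sum of squared deviations: (+1.57875)² + (+0.48875)² + (+0.86875)² + (+0.27875)² + (−1.66125)² + (−0.88125)² + (−1.02125)² + (+0.34875)² = 8.26469
Variance = 8.26469 / 7 = 1.18067
SE* = √1.18067

SE* = 1.0866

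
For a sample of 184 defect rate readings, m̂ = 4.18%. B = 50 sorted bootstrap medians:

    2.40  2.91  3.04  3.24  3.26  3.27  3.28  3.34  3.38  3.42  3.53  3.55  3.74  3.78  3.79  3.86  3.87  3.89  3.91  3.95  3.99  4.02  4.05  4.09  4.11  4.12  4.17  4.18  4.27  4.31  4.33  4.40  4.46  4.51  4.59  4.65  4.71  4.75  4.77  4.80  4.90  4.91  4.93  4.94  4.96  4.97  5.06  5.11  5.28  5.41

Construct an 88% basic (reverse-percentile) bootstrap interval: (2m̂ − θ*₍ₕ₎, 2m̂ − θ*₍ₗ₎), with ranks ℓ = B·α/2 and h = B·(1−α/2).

Percentile endpoints at ranks 3 and 47: θ*₍3₎ = 3.04, θ*₍47₎ = 5.06.
Basic interval reflects these around m̂:
  lower = 2 × 4.18 − 5.06 = 3.30
  upper = 2 × 4.18 − 3.04 = 5.32

(3.30, 5.32)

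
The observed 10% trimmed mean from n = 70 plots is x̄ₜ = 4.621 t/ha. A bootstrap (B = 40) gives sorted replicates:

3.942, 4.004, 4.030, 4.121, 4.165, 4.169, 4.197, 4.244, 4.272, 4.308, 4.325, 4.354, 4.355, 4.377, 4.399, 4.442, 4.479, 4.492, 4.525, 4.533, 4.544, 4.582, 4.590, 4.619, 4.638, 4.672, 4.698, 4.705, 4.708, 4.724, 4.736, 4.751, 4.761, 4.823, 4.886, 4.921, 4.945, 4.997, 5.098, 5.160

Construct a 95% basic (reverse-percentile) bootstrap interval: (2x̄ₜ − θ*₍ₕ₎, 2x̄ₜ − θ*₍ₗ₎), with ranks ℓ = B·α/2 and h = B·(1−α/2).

(4.144, 5.300)

Percentile endpoints at ranks 1 and 39: θ*₍1₎ = 3.942, θ*₍39₎ = 5.098.
Basic interval reflects these around x̄ₜ:
  lower = 2 × 4.621 − 5.098 = 4.144
  upper = 2 × 4.621 − 3.942 = 5.300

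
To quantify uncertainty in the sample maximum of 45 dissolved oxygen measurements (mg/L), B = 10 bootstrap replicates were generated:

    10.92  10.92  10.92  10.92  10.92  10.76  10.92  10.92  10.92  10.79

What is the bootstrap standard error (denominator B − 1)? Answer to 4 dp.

Bootstrap SE is the standard deviation of the 10 replicate maximums.
Mean of replicates: (10.92 + 10.92 + 10.92 + 10.92 + 10.92 + 10.76 + 10.92 + 10.92 + 10.92 + 10.79) / 10 = 108.910000 / 10 = 10.891000
Sum of squared deviations: (+0.029000)² + (+0.029000)² + (+0.029000)² + (+0.029000)² + (+0.029000)² + (−0.131000)² + (+0.029000)² + (+0.029000)² + (+0.029000)² + (−0.101000)² = 0.034090
Variance = 0.034090 / 9 = 0.003788
SE* = √0.003788

SE* = 0.0615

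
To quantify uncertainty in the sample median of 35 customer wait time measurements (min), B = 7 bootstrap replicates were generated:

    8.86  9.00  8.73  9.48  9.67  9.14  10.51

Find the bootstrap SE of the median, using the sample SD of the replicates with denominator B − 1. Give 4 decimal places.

SE* = 0.6131

Bootstrap SE is the standard deviation of the 7 replicate medians.
Mean of replicates: (8.86 + 9.00 + 8.73 + 9.48 + 9.67 + 9.14 + 10.51) / 7 = 65.39000 / 7 = 9.34143
Sum of squared deviations: (−0.48143)² + (−0.34143)² + (−0.61143)² + (+0.13857)² + (+0.32857)² + (−0.20143)² + (+1.16857)² = 2.25549
Variance = 2.25549 / 6 = 0.37591
SE* = √0.37591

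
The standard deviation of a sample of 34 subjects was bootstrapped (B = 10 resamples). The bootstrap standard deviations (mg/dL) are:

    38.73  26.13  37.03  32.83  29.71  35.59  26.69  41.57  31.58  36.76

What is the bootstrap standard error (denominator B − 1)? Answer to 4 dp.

Bootstrap SE is the standard deviation of the 10 replicate standard deviations.
Mean of replicates: (38.73 + 26.13 + 37.03 + 32.83 + 29.71 + 35.59 + 26.69 + 41.57 + 31.58 + 36.76) / 10 = 336.62000 / 10 = 33.66200
Sum of squared deviations: (+5.06800)² + (−7.53200)² + (+3.36800)² + (−0.83200)² + (−3.95200)² + (+1.92800)² + (−6.97200)² + (+7.90800)² + (−2.08200)² + (+3.09800)² = 238.86436
Variance = 238.86436 / 9 = 26.54048
SE* = √26.54048

SE* = 5.1517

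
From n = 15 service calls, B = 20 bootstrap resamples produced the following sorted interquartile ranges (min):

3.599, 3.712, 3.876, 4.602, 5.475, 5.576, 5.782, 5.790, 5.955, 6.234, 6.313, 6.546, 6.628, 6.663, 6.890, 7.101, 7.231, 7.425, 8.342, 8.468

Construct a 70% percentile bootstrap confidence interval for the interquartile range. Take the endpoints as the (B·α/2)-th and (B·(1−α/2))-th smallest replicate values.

α = 0.30; lower rank = 20 × 0.150 = 3; upper rank = 20 × 0.850 = 17.
The 3rd smallest replicate is 3.876; the 17th is 7.231.

(3.876, 7.231)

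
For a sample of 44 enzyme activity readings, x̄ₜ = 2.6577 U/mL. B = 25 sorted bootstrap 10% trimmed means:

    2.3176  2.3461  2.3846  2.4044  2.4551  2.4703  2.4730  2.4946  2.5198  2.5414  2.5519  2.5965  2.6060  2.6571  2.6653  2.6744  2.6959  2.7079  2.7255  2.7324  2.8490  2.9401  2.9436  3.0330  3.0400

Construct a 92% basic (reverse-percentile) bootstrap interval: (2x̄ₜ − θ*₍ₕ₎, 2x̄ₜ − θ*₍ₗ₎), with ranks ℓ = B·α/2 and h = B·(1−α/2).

(2.2824, 2.9978)

Percentile endpoints at ranks 1 and 24: θ*₍1₎ = 2.3176, θ*₍24₎ = 3.0330.
Basic interval reflects these around x̄ₜ:
  lower = 2 × 2.6577 − 3.0330 = 2.2824
  upper = 2 × 2.6577 − 2.3176 = 2.9978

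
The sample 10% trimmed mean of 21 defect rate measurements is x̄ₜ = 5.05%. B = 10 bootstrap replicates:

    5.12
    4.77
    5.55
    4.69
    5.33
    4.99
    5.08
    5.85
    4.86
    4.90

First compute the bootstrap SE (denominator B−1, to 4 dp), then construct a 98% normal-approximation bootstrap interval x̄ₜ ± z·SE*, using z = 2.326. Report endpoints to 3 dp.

Mean of replicates = 5.1140; sum of squared deviations = 1.2034; SE* = √(1.2034/9) = 0.3657
Margin = 2.326 × 0.3657 = 0.8506
Interval: 5.05 ± 0.8506

(4.199, 5.901)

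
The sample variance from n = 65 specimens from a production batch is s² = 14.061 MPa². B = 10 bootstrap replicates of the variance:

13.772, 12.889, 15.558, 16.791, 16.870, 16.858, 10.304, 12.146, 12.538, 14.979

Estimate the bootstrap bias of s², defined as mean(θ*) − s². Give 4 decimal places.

mean(θ*) = (13.772 + 12.889 + 15.558 + 16.791 + 16.870 + 16.858 + 10.304 + 12.146 + 12.538 + 14.979) / 10 = 14.27050
bias = 14.27050 − 14.061

bias = +0.2095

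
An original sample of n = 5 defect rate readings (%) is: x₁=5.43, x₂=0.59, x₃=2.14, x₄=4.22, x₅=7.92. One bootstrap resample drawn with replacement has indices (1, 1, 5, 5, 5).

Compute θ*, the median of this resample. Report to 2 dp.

Resample values: 5.43, 5.43, 7.92, 7.92, 7.92.
Sorted: 5.43, 5.43, 7.92, 7.92, 7.92
Median = middle value = 7.92

θ* = 7.92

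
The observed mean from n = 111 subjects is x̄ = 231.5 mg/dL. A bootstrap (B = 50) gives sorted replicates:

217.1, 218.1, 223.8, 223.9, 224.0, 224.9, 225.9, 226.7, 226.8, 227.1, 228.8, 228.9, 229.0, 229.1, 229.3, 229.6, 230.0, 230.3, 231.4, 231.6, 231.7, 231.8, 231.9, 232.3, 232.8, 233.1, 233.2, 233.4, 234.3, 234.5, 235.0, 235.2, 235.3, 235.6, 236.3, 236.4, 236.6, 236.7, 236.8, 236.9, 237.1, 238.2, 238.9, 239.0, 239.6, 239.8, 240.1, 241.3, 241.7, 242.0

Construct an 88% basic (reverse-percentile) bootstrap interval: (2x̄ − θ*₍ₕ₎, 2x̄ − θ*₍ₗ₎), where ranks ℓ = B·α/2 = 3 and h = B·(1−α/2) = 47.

Percentile endpoints at ranks 3 and 47: θ*₍3₎ = 223.8, θ*₍47₎ = 240.1.
Basic interval reflects these around x̄:
  lower = 2 × 231.5 − 240.1 = 222.9
  upper = 2 × 231.5 − 223.8 = 239.2

(222.9, 239.2)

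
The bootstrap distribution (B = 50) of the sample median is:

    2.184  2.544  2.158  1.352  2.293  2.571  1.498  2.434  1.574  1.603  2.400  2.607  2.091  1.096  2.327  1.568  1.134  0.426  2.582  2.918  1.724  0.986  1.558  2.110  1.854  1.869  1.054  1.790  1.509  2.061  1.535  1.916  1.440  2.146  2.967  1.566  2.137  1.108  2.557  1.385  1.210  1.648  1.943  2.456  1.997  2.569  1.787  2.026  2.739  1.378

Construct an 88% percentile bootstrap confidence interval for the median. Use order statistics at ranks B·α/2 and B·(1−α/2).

Sorted replicates: 0.426, 0.986, 1.054, 1.096, 1.108, 1.134, 1.210, 1.352, 1.378, 1.385, 1.440, 1.498, 1.509, 1.535, 1.558, 1.566, 1.568, 1.574, 1.603, 1.648, 1.724, 1.787, 1.790, 1.854, 1.869, 1.916, 1.943, 1.997, 2.026, 2.061, 2.091, 2.110, 2.137, 2.146, 2.158, 2.184, 2.293, 2.327, 2.400, 2.434, 2.456, 2.544, 2.557, 2.569, 2.571, 2.582, 2.607, 2.739, 2.918, 2.967
α = 0.12; lower rank = 50 × 0.060 = 3; upper rank = 50 × 0.940 = 47.
The 3rd smallest replicate is 1.054; the 47th is 2.607.

(1.054, 2.607)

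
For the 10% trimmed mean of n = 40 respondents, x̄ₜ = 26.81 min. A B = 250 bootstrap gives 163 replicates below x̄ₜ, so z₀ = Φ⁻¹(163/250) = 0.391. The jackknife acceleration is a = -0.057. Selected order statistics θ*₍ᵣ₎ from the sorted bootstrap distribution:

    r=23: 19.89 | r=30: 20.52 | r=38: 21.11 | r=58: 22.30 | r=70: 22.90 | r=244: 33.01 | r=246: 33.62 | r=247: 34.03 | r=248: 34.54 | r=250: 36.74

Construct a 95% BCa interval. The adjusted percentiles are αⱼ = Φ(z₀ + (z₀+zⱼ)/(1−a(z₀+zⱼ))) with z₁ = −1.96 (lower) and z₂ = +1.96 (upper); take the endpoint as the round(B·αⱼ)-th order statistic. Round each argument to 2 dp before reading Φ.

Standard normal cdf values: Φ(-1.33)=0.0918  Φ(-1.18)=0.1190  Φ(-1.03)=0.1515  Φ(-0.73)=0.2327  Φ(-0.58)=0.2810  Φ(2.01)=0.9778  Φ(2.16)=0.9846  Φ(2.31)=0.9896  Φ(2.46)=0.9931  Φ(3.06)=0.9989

Lower: z₀ + z₁ = 0.391 + (-1.960) = -1.569; 1 − a(z₀+z₁) = 1 − (-0.057)(-1.569) = 0.9106; argument = 0.391 + (-1.569)/0.9106 = -1.3321 → -1.33.
α₁ = Φ(-1.33) = 0.0918; rank = round(250 × 0.0918) = 23; θ*₍23₎ = 19.89.
Upper: z₀ + z₂ = 2.351; 1 − a(z₀+z₂) = 1.1340; argument = 2.4642 → 2.46; α₂ = 0.9931; rank = 248; θ*₍248₎ = 34.54.

(19.89, 34.54)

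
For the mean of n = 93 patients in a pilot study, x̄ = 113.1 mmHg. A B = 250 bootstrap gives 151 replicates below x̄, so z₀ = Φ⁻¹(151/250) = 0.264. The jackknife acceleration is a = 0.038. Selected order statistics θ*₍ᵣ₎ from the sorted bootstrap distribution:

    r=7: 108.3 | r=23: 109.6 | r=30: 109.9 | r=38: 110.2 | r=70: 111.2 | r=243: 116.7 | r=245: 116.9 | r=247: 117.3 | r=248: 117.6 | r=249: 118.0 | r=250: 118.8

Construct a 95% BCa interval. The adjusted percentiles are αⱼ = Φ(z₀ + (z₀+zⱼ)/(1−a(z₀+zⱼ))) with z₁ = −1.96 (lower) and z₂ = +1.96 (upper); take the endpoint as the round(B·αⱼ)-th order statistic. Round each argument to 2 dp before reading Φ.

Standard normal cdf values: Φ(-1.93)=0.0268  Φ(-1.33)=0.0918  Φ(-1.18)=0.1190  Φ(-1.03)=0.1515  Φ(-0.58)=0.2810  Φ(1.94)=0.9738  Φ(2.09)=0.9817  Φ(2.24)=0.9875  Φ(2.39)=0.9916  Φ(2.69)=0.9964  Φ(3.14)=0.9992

(109.6, 118.0)

Lower: z₀ + z₁ = 0.264 + (-1.960) = -1.696; 1 − a(z₀+z₁) = 1 − (0.038)(-1.696) = 1.0644; argument = 0.264 + (-1.696)/1.0644 = -1.3293 → -1.33.
α₁ = Φ(-1.33) = 0.0918; rank = round(250 × 0.0918) = 23; θ*₍23₎ = 109.6.
Upper: z₀ + z₂ = 2.224; 1 − a(z₀+z₂) = 0.9155; argument = 2.6933 → 2.69; α₂ = 0.9964; rank = 249; θ*₍249₎ = 118.0.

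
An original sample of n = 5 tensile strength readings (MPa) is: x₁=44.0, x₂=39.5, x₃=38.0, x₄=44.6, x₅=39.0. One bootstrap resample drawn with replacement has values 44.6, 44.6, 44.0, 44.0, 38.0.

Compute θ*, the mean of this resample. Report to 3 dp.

θ* = 43.040

Mean = (44.6 + 44.6 + 44.0 + 44.0 + 38.0) / 5 = 215.20 / 5 = 43.040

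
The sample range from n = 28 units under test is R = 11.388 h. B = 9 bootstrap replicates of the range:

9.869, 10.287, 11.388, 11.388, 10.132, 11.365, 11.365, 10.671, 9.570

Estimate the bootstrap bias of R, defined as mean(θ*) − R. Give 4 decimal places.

mean(θ*) = (9.869 + 10.287 + 11.388 + 11.388 + 10.132 + 11.365 + 11.365 + 10.671 + 9.570) / 9 = 10.67056
bias = 10.67056 − 11.388

bias = −0.7174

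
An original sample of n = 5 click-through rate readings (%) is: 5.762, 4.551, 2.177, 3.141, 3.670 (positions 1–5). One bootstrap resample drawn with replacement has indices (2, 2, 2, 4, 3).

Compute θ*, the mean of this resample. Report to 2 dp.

θ* = 3.79

Resample values: 4.551, 4.551, 4.551, 3.141, 2.177.
Mean = (4.551 + 4.551 + 4.551 + 3.141 + 2.177) / 5 = 18.9710 / 5 = 3.79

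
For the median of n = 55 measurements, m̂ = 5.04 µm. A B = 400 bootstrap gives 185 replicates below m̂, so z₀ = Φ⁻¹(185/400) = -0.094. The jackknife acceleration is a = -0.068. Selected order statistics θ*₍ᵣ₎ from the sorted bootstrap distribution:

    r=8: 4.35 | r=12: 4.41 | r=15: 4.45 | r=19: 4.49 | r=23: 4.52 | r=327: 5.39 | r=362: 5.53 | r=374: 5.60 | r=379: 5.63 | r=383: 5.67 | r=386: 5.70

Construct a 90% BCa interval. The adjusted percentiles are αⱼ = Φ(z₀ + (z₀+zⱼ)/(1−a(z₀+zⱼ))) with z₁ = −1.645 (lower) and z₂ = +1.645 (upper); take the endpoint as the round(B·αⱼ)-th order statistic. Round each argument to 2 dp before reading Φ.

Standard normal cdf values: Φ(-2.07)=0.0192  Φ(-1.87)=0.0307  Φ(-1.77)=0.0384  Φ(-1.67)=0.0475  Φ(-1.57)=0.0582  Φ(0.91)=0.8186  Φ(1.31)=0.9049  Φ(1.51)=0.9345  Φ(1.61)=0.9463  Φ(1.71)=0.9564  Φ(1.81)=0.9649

Lower: z₀ + z₁ = -0.094 + (-1.645) = -1.739; 1 − a(z₀+z₁) = 1 − (-0.068)(-1.739) = 0.8817; argument = -0.094 + (-1.739)/0.8817 = -2.0662 → -2.07.
α₁ = Φ(-2.07) = 0.0192; rank = round(400 × 0.0192) = 8; θ*₍8₎ = 4.35.
Upper: z₀ + z₂ = 1.551; 1 − a(z₀+z₂) = 1.1055; argument = 1.3090 → 1.31; α₂ = 0.9049; rank = 362; θ*₍362₎ = 5.53.

(4.35, 5.53)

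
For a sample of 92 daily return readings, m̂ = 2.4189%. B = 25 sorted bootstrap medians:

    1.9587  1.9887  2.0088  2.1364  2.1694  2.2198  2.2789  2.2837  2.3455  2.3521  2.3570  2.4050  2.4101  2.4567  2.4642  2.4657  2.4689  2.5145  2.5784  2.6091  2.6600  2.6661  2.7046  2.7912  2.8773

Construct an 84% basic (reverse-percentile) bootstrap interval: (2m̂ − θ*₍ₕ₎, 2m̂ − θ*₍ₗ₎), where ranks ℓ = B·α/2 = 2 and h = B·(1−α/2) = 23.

Percentile endpoints at ranks 2 and 23: θ*₍2₎ = 1.9887, θ*₍23₎ = 2.7046.
Basic interval reflects these around m̂:
  lower = 2 × 2.4189 − 2.7046 = 2.1332
  upper = 2 × 2.4189 − 1.9887 = 2.8491

(2.1332, 2.8491)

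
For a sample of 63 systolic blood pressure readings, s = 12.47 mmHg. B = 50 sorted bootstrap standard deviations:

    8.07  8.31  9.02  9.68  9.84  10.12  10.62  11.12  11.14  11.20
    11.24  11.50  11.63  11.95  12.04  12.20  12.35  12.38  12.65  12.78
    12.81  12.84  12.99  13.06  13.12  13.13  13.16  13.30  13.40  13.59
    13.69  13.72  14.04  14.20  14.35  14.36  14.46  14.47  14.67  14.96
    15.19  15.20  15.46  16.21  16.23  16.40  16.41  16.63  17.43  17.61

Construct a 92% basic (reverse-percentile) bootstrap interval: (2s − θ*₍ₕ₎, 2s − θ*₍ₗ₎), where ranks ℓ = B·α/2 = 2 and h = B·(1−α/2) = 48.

(8.31, 16.63)

Percentile endpoints at ranks 2 and 48: θ*₍2₎ = 8.31, θ*₍48₎ = 16.63.
Basic interval reflects these around s:
  lower = 2 × 12.47 − 16.63 = 8.31
  upper = 2 × 12.47 − 8.31 = 16.63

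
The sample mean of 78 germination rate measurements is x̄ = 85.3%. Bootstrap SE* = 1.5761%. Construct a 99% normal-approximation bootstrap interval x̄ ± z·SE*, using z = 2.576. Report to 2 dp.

(81.24, 89.36)

Margin = 2.576 × 1.5761 = 4.060
Interval: 85.3 ± 4.060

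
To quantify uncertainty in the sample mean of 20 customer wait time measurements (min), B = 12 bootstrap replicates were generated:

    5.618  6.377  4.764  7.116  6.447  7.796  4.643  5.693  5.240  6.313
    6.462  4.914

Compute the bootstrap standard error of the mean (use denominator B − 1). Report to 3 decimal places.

SE* = 0.975

Bootstrap SE is the standard deviation of the 12 replicate means.
Mean of replicates: (5.618 + 6.377 + 4.764 + 7.116 + 6.447 + 7.796 + 4.643 + 5.693 + 5.240 + 6.313 + 6.462 + 4.914) / 12 = 71.3830 / 12 = 5.9486
Sum of squared deviations: (−0.3306)² + (+0.4284)² + (−1.1846)² + (+1.1674)² + (+0.4984)² + (+1.8474)² + (−1.3056)² + (−0.2556)² + (−0.7086)² + (+0.3644)² + (+0.5134)² + (−1.0346)² = 10.4590
Variance = 10.4590 / 11 = 0.9508
SE* = √0.9508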